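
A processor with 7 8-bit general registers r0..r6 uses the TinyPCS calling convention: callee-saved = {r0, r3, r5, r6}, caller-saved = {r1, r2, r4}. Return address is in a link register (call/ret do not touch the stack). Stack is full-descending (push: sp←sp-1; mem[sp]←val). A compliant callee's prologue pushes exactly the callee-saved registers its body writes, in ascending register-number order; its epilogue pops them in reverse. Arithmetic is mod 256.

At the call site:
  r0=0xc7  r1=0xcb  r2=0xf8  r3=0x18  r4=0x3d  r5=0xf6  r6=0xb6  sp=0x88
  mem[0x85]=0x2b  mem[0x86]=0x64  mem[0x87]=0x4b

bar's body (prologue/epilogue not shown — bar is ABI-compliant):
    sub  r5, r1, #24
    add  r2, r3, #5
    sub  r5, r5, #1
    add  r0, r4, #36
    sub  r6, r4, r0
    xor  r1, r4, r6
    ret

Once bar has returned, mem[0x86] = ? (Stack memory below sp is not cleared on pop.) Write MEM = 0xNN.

MEM = 0xf6

prologue: push r0 → mem[0x87]=0xc7, sp=0x87
prologue: push r5 → mem[0x86]=0xf6, sp=0x86
prologue: push r6 → mem[0x85]=0xb6, sp=0x85
body[0] sub  r5, r1, #24 → r5=0xb3
body[1] add  r2, r3, #5 → r2=0x1d
body[2] sub  r5, r5, #1 → r5=0xb2
body[3] add  r0, r4, #36 → r0=0x61
body[4] sub  r6, r4, r0 → r6=0xdc
body[5] xor  r1, r4, r6 → r1=0xe1
epilogue: pop r6=0xb6, sp=0x86
epilogue: pop r5=0xf6, sp=0x87
epilogue: pop r0=0xc7, sp=0x88
prologue pushed ['r0', 'r5', 'r6'] at ['0x87', '0x86', '0x85']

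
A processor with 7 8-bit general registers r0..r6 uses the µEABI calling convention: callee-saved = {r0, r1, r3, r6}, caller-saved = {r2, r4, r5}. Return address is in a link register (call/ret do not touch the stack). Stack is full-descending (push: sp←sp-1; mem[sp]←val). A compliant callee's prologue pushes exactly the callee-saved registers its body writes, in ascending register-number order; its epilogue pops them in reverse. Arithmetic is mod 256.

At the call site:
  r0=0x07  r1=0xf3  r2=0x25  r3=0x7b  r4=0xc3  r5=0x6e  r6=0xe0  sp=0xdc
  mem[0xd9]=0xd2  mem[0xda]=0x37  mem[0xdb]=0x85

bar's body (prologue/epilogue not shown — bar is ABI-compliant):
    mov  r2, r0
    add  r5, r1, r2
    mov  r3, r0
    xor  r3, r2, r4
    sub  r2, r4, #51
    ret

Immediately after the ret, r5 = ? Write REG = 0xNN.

prologue: push r3 → mem[0xdb]=0x7b, sp=0xdb
body[0] mov  r2, r0 → r2=0x07
body[1] add  r5, r1, r2 → r5=0xfa
body[2] mov  r3, r0 → r3=0x07
body[3] xor  r3, r2, r4 → r3=0xc4
body[4] sub  r2, r4, #51 → r2=0x90
epilogue: pop r3=0x7b, sp=0xdc
r5 is caller-saved → body value

REG = 0xfa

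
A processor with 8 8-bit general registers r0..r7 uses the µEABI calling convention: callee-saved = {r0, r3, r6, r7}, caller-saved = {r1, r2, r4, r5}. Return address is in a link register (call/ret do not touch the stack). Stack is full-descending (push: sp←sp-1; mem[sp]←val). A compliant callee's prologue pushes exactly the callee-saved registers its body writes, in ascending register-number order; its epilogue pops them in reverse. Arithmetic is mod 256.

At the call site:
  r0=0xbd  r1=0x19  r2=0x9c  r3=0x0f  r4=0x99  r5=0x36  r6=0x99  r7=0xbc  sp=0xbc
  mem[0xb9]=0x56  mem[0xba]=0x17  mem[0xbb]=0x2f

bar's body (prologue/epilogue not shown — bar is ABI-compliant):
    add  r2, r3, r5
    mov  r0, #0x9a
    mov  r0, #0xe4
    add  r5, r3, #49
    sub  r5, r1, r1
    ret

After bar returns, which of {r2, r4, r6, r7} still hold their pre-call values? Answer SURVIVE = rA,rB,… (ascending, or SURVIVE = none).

prologue: push r0 → mem[0xbb]=0xbd, sp=0xbb
body[0] add  r2, r3, r5 → r2=0x45
body[1] mov  r0, #0x9a → r0=0x9a
body[2] mov  r0, #0xe4 → r0=0xe4
body[3] add  r5, r3, #49 → r5=0x40
body[4] sub  r5, r1, r1 → r5=0x00
epilogue: pop r0=0xbd, sp=0xbc
r2: caller-saved, written=True
r4: caller-saved, written=False
r6: callee-saved, written=False
r7: callee-saved, written=False

SURVIVE = r4,r6,r7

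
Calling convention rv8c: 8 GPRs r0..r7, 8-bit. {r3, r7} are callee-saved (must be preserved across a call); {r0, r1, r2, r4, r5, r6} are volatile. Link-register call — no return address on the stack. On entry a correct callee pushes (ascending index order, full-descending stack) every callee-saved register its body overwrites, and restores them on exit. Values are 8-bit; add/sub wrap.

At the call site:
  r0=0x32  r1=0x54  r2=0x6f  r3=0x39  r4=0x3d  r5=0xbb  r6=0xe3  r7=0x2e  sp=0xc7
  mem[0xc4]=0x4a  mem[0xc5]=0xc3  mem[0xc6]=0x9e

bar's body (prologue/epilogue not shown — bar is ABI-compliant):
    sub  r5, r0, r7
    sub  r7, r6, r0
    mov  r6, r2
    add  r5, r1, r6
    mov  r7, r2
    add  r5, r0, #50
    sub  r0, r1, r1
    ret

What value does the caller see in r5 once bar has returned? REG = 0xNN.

REG = 0x64

prologue: push r7 → mem[0xc6]=0x2e, sp=0xc6
body[0] sub  r5, r0, r7 → r5=0x04
body[1] sub  r7, r6, r0 → r7=0xb1
body[2] mov  r6, r2 → r6=0x6f
body[3] add  r5, r1, r6 → r5=0xc3
body[4] mov  r7, r2 → r7=0x6f
body[5] add  r5, r0, #50 → r5=0x64
body[6] sub  r0, r1, r1 → r0=0x00
epilogue: pop r7=0x2e, sp=0xc7
r5 is caller-saved → body value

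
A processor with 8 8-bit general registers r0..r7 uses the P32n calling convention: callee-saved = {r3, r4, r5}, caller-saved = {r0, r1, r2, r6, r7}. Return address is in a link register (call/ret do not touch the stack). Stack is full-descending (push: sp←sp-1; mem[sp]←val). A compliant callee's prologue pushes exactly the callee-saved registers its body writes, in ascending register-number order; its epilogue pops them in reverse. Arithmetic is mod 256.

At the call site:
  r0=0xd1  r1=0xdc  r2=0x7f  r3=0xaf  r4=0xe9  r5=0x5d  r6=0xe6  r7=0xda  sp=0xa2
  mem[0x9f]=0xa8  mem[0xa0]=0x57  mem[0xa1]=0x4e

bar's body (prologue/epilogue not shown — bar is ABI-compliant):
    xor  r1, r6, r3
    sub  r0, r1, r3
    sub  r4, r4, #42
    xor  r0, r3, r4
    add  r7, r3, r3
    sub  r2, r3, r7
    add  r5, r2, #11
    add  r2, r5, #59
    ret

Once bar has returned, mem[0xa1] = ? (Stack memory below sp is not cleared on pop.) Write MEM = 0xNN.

prologue: push r4 -> mem[0xa1]=0xe9, sp=0xa1
prologue: push r5 -> mem[0xa0]=0x5d, sp=0xa0
body[0] xor  r1, r6, r3 -> r1=0x49
body[1] sub  r0, r1, r3 -> r0=0x9a
body[2] sub  r4, r4, #42 -> r4=0xbf
body[3] xor  r0, r3, r4 -> r0=0x10
body[4] add  r7, r3, r3 -> r7=0x5e
body[5] sub  r2, r3, r7 -> r2=0x51
body[6] add  r5, r2, #11 -> r5=0x5c
body[7] add  r2, r5, #59 -> r2=0x97
epilogue: pop r5=0x5d, sp=0xa1
epilogue: pop r4=0xe9, sp=0xa2
prologue pushed ['r4', 'r5'] at ['0xa1', '0xa0']

MEM = 0xe9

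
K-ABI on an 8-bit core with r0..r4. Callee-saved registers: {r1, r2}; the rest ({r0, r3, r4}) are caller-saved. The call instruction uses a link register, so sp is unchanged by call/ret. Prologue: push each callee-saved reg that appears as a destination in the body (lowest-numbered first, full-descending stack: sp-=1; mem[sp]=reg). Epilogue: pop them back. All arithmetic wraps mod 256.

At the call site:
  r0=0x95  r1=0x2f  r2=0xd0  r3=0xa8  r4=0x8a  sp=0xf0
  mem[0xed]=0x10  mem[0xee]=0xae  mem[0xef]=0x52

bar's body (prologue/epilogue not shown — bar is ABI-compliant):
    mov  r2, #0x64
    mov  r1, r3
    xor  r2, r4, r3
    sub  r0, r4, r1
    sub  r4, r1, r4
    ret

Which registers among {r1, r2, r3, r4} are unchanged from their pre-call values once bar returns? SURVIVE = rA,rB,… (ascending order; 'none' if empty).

SURVIVE = r1,r2,r3

prologue: push r1 → mem[0xef]=0x2f, sp=0xef
prologue: push r2 → mem[0xee]=0xd0, sp=0xee
body[0] mov  r2, #0x64 → r2=0x64
body[1] mov  r1, r3 → r1=0xa8
body[2] xor  r2, r4, r3 → r2=0x22
body[3] sub  r0, r4, r1 → r0=0xe2
body[4] sub  r4, r1, r4 → r4=0x1e
epilogue: pop r2=0xd0, sp=0xef
epilogue: pop r1=0x2f, sp=0xf0
r1: callee-saved, written=True
r2: callee-saved, written=True
r3: caller-saved, written=False
r4: caller-saved, written=True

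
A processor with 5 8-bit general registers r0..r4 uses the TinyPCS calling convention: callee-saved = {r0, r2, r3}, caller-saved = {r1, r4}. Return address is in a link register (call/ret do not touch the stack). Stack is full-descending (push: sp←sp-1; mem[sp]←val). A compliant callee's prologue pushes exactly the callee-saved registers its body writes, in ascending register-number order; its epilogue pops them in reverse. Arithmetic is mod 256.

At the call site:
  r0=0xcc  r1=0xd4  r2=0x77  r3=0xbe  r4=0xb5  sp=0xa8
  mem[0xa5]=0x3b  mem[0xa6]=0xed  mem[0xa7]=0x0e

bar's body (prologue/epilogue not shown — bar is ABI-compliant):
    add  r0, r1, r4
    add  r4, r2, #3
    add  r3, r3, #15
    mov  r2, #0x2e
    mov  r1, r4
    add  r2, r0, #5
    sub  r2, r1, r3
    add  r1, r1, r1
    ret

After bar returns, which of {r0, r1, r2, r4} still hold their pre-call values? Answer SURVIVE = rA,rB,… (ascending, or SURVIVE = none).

SURVIVE = r0,r2

prologue: push r0 -> mem[0xa7]=0xcc, sp=0xa7
prologue: push r2 -> mem[0xa6]=0x77, sp=0xa6
prologue: push r3 -> mem[0xa5]=0xbe, sp=0xa5
body[0] add  r0, r1, r4 -> r0=0x89
body[1] add  r4, r2, #3 -> r4=0x7a
body[2] add  r3, r3, #15 -> r3=0xcd
body[3] mov  r2, #0x2e -> r2=0x2e
body[4] mov  r1, r4 -> r1=0x7a
body[5] add  r2, r0, #5 -> r2=0x8e
body[6] sub  r2, r1, r3 -> r2=0xad
body[7] add  r1, r1, r1 -> r1=0xf4
epilogue: pop r3=0xbe, sp=0xa6
epilogue: pop r2=0x77, sp=0xa7
epilogue: pop r0=0xcc, sp=0xa8
r0: callee-saved, written=True
r1: caller-saved, written=True
r2: callee-saved, written=True
r4: caller-saved, written=True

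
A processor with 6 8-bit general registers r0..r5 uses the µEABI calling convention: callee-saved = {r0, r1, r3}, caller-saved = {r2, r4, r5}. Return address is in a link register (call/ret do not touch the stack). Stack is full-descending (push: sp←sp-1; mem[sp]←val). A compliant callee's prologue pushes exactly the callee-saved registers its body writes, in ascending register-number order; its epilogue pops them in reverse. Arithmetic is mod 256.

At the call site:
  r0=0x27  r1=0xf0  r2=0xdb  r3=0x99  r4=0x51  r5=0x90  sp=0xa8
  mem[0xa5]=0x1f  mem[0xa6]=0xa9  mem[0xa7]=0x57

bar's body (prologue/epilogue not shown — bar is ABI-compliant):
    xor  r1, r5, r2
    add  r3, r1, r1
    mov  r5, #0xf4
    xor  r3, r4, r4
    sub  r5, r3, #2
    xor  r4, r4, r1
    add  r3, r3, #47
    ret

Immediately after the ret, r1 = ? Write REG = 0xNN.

REG = 0xf0

prologue: push r1 -> mem[0xa7]=0xf0, sp=0xa7
prologue: push r3 -> mem[0xa6]=0x99, sp=0xa6
body[0] xor  r1, r5, r2 -> r1=0x4b
body[1] add  r3, r1, r1 -> r3=0x96
body[2] mov  r5, #0xf4 -> r5=0xf4
body[3] xor  r3, r4, r4 -> r3=0x00
body[4] sub  r5, r3, #2 -> r5=0xfe
body[5] xor  r4, r4, r1 -> r4=0x1a
body[6] add  r3, r3, #47 -> r3=0x2f
epilogue: pop r3=0x99, sp=0xa7
epilogue: pop r1=0xf0, sp=0xa8
r1 is callee-saved -> restored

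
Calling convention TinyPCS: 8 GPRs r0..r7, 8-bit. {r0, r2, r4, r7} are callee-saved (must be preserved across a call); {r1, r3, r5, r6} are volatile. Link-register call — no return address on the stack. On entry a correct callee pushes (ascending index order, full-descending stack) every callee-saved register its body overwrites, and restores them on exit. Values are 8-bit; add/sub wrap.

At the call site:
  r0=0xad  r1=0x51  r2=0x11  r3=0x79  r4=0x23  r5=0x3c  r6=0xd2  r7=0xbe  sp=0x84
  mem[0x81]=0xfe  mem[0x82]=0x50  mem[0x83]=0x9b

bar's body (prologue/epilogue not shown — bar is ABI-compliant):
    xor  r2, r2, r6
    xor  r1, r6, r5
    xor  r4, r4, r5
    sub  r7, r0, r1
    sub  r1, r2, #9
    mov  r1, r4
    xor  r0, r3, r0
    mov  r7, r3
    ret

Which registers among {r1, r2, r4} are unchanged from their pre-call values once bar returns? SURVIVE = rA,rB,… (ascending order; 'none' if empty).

prologue: push r0 → mem[0x83]=0xad, sp=0x83
prologue: push r2 → mem[0x82]=0x11, sp=0x82
prologue: push r4 → mem[0x81]=0x23, sp=0x81
prologue: push r7 → mem[0x80]=0xbe, sp=0x80
body[0] xor  r2, r2, r6 → r2=0xc3
body[1] xor  r1, r6, r5 → r1=0xee
body[2] xor  r4, r4, r5 → r4=0x1f
body[3] sub  r7, r0, r1 → r7=0xbf
body[4] sub  r1, r2, #9 → r1=0xba
body[5] mov  r1, r4 → r1=0x1f
body[6] xor  r0, r3, r0 → r0=0xd4
body[7] mov  r7, r3 → r7=0x79
epilogue: pop r7=0xbe, sp=0x81
epilogue: pop r4=0x23, sp=0x82
epilogue: pop r2=0x11, sp=0x83
epilogue: pop r0=0xad, sp=0x84
r1: caller-saved, written=True
r2: callee-saved, written=True
r4: callee-saved, written=True

SURVIVE = r2,r4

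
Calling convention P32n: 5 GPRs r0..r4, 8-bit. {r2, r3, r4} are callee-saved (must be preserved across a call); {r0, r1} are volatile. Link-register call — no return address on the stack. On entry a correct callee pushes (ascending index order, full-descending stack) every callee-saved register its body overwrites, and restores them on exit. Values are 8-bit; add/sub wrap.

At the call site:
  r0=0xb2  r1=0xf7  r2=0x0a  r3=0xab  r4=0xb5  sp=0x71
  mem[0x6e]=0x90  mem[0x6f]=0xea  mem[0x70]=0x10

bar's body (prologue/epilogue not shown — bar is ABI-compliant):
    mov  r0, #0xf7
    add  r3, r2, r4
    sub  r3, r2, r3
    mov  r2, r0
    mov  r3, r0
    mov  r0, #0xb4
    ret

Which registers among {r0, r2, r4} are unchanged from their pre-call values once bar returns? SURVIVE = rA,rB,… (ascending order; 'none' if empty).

prologue: push r2 -> mem[0x70]=0x0a, sp=0x70
prologue: push r3 -> mem[0x6f]=0xab, sp=0x6f
body[0] mov  r0, #0xf7 -> r0=0xf7
body[1] add  r3, r2, r4 -> r3=0xbf
body[2] sub  r3, r2, r3 -> r3=0x4b
body[3] mov  r2, r0 -> r2=0xf7
body[4] mov  r3, r0 -> r3=0xf7
body[5] mov  r0, #0xb4 -> r0=0xb4
epilogue: pop r3=0xab, sp=0x70
epilogue: pop r2=0x0a, sp=0x71
r0: caller-saved, written=True
r2: callee-saved, written=True
r4: callee-saved, written=False

SURVIVE = r2,r4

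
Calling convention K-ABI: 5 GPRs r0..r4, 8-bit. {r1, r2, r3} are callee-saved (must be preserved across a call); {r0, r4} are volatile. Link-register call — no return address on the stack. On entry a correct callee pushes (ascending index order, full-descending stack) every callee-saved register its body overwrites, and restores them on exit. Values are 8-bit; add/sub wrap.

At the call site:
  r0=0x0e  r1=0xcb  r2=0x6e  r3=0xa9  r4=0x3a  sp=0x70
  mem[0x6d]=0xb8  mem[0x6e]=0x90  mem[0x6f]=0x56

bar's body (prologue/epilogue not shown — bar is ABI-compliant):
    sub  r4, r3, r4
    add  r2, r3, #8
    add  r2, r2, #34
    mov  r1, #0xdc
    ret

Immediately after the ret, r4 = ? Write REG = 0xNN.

prologue: push r1 -> mem[0x6f]=0xcb, sp=0x6f
prologue: push r2 -> mem[0x6e]=0x6e, sp=0x6e
body[0] sub  r4, r3, r4 -> r4=0x6f
body[1] add  r2, r3, #8 -> r2=0xb1
body[2] add  r2, r2, #34 -> r2=0xd3
body[3] mov  r1, #0xdc -> r1=0xdc
epilogue: pop r2=0x6e, sp=0x6f
epilogue: pop r1=0xcb, sp=0x70
r4 is caller-saved -> body value

REG = 0x6f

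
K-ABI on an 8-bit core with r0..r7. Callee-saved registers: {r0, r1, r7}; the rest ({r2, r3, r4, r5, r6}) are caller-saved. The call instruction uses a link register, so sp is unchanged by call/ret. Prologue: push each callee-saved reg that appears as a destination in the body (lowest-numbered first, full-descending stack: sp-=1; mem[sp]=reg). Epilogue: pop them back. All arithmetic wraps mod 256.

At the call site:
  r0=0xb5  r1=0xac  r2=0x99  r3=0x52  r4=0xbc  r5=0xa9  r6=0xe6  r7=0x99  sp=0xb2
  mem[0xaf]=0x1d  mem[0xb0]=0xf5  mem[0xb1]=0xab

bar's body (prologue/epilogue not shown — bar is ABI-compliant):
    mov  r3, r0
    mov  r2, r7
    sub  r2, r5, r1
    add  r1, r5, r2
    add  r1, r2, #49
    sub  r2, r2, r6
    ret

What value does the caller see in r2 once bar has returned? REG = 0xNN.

prologue: push r1 -> mem[0xb1]=0xac, sp=0xb1
body[0] mov  r3, r0 -> r3=0xb5
body[1] mov  r2, r7 -> r2=0x99
body[2] sub  r2, r5, r1 -> r2=0xfd
body[3] add  r1, r5, r2 -> r1=0xa6
body[4] add  r1, r2, #49 -> r1=0x2e
body[5] sub  r2, r2, r6 -> r2=0x17
epilogue: pop r1=0xac, sp=0xb2
r2 is caller-saved -> body value

REG = 0x17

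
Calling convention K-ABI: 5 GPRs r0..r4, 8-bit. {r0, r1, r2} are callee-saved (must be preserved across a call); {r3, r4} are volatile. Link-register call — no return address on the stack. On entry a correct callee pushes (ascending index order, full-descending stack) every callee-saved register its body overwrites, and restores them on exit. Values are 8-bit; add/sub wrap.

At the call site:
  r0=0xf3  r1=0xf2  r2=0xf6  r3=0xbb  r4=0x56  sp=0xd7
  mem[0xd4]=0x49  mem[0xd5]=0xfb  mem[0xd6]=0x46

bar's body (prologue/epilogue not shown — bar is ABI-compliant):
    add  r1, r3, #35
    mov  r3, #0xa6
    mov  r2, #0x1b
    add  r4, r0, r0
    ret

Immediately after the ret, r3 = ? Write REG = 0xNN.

prologue: push r1 → mem[0xd6]=0xf2, sp=0xd6
prologue: push r2 → mem[0xd5]=0xf6, sp=0xd5
body[0] add  r1, r3, #35 → r1=0xde
body[1] mov  r3, #0xa6 → r3=0xa6
body[2] mov  r2, #0x1b → r2=0x1b
body[3] add  r4, r0, r0 → r4=0xe6
epilogue: pop r2=0xf6, sp=0xd6
epilogue: pop r1=0xf2, sp=0xd7
r3 is caller-saved → body value

REG = 0xa6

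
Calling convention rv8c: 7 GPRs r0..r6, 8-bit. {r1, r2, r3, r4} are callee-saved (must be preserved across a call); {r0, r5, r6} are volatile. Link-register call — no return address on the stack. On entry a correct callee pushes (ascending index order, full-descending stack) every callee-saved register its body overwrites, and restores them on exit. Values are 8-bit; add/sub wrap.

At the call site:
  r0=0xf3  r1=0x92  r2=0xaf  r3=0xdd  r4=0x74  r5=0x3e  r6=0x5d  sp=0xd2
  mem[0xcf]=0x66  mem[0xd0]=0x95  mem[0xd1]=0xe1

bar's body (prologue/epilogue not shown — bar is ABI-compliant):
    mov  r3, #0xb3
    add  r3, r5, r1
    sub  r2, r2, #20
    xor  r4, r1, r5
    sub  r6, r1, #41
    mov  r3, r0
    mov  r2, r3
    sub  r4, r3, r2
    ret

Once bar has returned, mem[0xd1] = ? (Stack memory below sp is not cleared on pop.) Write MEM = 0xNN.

prologue: push r2 -> mem[0xd1]=0xaf, sp=0xd1
prologue: push r3 -> mem[0xd0]=0xdd, sp=0xd0
prologue: push r4 -> mem[0xcf]=0x74, sp=0xcf
body[0] mov  r3, #0xb3 -> r3=0xb3
body[1] add  r3, r5, r1 -> r3=0xd0
body[2] sub  r2, r2, #20 -> r2=0x9b
body[3] xor  r4, r1, r5 -> r4=0xac
body[4] sub  r6, r1, #41 -> r6=0x69
body[5] mov  r3, r0 -> r3=0xf3
body[6] mov  r2, r3 -> r2=0xf3
body[7] sub  r4, r3, r2 -> r4=0x00
epilogue: pop r4=0x74, sp=0xd0
epilogue: pop r3=0xdd, sp=0xd1
epilogue: pop r2=0xaf, sp=0xd2
prologue pushed ['r2', 'r3', 'r4'] at ['0xd1', '0xd0', '0xcf']

MEM = 0xaf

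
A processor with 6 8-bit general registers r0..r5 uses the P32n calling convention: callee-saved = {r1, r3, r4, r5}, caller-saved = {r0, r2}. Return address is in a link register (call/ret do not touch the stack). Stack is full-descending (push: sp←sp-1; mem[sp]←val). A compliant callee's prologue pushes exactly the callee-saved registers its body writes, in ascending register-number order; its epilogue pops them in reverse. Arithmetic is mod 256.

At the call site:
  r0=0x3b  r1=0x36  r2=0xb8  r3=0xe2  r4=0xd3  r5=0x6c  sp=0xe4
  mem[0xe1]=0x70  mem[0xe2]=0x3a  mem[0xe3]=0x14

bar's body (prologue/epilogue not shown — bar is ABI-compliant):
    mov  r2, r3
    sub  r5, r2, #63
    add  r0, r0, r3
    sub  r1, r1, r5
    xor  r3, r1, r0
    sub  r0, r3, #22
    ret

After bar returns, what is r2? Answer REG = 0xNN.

REG = 0xe2

prologue: push r1 -> mem[0xe3]=0x36, sp=0xe3
prologue: push r3 -> mem[0xe2]=0xe2, sp=0xe2
prologue: push r5 -> mem[0xe1]=0x6c, sp=0xe1
body[0] mov  r2, r3 -> r2=0xe2
body[1] sub  r5, r2, #63 -> r5=0xa3
body[2] add  r0, r0, r3 -> r0=0x1d
body[3] sub  r1, r1, r5 -> r1=0x93
body[4] xor  r3, r1, r0 -> r3=0x8e
body[5] sub  r0, r3, #22 -> r0=0x78
epilogue: pop r5=0x6c, sp=0xe2
epilogue: pop r3=0xe2, sp=0xe3
epilogue: pop r1=0x36, sp=0xe4
r2 is caller-saved -> body value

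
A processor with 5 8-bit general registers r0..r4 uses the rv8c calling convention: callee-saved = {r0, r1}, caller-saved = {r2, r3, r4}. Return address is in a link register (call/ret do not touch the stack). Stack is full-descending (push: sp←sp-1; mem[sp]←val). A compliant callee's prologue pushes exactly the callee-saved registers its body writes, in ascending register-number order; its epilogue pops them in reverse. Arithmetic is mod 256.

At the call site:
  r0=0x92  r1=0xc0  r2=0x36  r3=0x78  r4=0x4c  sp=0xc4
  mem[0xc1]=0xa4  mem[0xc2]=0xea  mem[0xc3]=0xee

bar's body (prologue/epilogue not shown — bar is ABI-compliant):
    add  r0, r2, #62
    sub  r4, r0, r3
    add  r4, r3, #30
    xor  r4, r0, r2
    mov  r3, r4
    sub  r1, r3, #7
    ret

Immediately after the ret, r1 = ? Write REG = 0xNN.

REG = 0xc0

prologue: push r0 -> mem[0xc3]=0x92, sp=0xc3
prologue: push r1 -> mem[0xc2]=0xc0, sp=0xc2
body[0] add  r0, r2, #62 -> r0=0x74
body[1] sub  r4, r0, r3 -> r4=0xfc
body[2] add  r4, r3, #30 -> r4=0x96
body[3] xor  r4, r0, r2 -> r4=0x42
body[4] mov  r3, r4 -> r3=0x42
body[5] sub  r1, r3, #7 -> r1=0x3b
epilogue: pop r1=0xc0, sp=0xc3
epilogue: pop r0=0x92, sp=0xc4
r1 is callee-saved -> restored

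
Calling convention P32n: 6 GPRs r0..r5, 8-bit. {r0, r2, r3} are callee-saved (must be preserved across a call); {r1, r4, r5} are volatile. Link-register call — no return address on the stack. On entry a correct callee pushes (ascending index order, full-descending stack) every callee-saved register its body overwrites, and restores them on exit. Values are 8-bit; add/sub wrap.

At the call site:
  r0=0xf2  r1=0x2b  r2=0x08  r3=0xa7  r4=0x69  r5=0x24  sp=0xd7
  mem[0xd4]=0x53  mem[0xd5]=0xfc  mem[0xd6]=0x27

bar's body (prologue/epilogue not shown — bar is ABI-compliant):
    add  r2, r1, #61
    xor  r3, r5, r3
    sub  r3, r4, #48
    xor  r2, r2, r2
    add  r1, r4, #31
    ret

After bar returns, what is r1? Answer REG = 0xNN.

REG = 0x88

prologue: push r2 -> mem[0xd6]=0x08, sp=0xd6
prologue: push r3 -> mem[0xd5]=0xa7, sp=0xd5
body[0] add  r2, r1, #61 -> r2=0x68
body[1] xor  r3, r5, r3 -> r3=0x83
body[2] sub  r3, r4, #48 -> r3=0x39
body[3] xor  r2, r2, r2 -> r2=0x00
body[4] add  r1, r4, #31 -> r1=0x88
epilogue: pop r3=0xa7, sp=0xd6
epilogue: pop r2=0x08, sp=0xd7
r1 is caller-saved -> body value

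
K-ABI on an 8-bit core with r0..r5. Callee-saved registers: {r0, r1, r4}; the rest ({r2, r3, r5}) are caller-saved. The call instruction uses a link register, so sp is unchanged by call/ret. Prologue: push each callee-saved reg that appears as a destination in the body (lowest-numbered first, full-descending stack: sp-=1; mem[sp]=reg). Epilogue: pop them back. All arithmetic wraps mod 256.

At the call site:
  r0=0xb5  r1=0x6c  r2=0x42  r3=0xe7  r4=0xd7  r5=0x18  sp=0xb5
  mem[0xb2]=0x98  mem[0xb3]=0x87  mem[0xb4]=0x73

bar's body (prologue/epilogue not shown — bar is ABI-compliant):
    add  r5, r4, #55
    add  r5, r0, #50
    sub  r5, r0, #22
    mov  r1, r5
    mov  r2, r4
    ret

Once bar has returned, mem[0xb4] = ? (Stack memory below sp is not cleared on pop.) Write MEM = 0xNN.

MEM = 0x6c

prologue: push r1 → mem[0xb4]=0x6c, sp=0xb4
body[0] add  r5, r4, #55 → r5=0x0e
body[1] add  r5, r0, #50 → r5=0xe7
body[2] sub  r5, r0, #22 → r5=0x9f
body[3] mov  r1, r5 → r1=0x9f
body[4] mov  r2, r4 → r2=0xd7
epilogue: pop r1=0x6c, sp=0xb5
prologue pushed ['r1'] at ['0xb4']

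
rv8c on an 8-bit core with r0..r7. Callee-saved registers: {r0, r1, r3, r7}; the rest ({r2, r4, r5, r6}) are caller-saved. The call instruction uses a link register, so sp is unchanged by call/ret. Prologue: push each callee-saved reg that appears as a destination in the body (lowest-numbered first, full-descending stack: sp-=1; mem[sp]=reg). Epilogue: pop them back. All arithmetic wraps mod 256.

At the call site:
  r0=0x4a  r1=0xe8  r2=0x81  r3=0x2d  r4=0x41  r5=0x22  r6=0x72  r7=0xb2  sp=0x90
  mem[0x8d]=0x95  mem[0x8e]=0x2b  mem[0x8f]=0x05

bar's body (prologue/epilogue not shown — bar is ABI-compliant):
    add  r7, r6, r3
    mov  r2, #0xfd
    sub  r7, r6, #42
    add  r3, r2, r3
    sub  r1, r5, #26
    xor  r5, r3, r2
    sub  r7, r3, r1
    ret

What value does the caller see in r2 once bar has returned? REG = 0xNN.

REG = 0xfd

prologue: push r1 → mem[0x8f]=0xe8, sp=0x8f
prologue: push r3 → mem[0x8e]=0x2d, sp=0x8e
prologue: push r7 → mem[0x8d]=0xb2, sp=0x8d
body[0] add  r7, r6, r3 → r7=0x9f
body[1] mov  r2, #0xfd → r2=0xfd
body[2] sub  r7, r6, #42 → r7=0x48
body[3] add  r3, r2, r3 → r3=0x2a
body[4] sub  r1, r5, #26 → r1=0x08
body[5] xor  r5, r3, r2 → r5=0xd7
body[6] sub  r7, r3, r1 → r7=0x22
epilogue: pop r7=0xb2, sp=0x8e
epilogue: pop r3=0x2d, sp=0x8f
epilogue: pop r1=0xe8, sp=0x90
r2 is caller-saved → body value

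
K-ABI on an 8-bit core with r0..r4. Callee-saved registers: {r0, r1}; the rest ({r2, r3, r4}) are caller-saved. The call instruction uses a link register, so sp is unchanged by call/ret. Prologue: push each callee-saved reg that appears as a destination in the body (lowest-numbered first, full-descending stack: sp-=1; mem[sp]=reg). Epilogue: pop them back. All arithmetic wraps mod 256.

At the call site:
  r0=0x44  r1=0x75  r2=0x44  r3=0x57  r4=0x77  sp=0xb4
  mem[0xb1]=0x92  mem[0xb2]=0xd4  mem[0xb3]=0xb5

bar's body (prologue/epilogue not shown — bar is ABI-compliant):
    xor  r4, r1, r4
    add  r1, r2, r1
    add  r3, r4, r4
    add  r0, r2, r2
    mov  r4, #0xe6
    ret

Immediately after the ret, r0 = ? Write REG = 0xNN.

prologue: push r0 -> mem[0xb3]=0x44, sp=0xb3
prologue: push r1 -> mem[0xb2]=0x75, sp=0xb2
body[0] xor  r4, r1, r4 -> r4=0x02
body[1] add  r1, r2, r1 -> r1=0xb9
body[2] add  r3, r4, r4 -> r3=0x04
body[3] add  r0, r2, r2 -> r0=0x88
body[4] mov  r4, #0xe6 -> r4=0xe6
epilogue: pop r1=0x75, sp=0xb3
epilogue: pop r0=0x44, sp=0xb4
r0 is callee-saved -> restored

REG = 0x44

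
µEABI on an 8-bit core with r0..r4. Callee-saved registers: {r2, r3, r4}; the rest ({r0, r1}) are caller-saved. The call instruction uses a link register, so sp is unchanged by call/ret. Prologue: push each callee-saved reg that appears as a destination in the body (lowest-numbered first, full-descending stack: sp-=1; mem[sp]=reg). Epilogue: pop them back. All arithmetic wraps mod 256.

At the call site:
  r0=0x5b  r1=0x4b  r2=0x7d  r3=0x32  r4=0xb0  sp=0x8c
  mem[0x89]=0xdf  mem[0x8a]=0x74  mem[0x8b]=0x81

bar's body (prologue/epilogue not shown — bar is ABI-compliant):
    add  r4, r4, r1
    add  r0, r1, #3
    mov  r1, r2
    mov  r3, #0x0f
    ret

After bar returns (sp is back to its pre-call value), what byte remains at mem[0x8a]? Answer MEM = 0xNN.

MEM = 0xb0

prologue: push r3 → mem[0x8b]=0x32, sp=0x8b
prologue: push r4 → mem[0x8a]=0xb0, sp=0x8a
body[0] add  r4, r4, r1 → r4=0xfb
body[1] add  r0, r1, #3 → r0=0x4e
body[2] mov  r1, r2 → r1=0x7d
body[3] mov  r3, #0x0f → r3=0x0f
epilogue: pop r4=0xb0, sp=0x8b
epilogue: pop r3=0x32, sp=0x8c
prologue pushed ['r3', 'r4'] at ['0x8b', '0x8a']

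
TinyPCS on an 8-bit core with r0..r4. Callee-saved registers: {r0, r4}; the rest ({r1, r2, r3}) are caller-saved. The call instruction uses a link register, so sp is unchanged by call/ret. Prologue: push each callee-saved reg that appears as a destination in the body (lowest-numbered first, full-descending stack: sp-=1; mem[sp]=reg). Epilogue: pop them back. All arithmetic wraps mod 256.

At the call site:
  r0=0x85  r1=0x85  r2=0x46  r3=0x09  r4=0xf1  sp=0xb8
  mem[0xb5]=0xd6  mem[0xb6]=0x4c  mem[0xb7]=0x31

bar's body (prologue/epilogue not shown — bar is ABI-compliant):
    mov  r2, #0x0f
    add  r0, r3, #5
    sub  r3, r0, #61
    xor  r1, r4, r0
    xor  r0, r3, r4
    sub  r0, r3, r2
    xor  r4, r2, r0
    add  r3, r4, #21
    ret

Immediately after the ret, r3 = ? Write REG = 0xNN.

prologue: push r0 -> mem[0xb7]=0x85, sp=0xb7
prologue: push r4 -> mem[0xb6]=0xf1, sp=0xb6
body[0] mov  r2, #0x0f -> r2=0x0f
body[1] add  r0, r3, #5 -> r0=0x0e
body[2] sub  r3, r0, #61 -> r3=0xd1
body[3] xor  r1, r4, r0 -> r1=0xff
body[4] xor  r0, r3, r4 -> r0=0x20
body[5] sub  r0, r3, r2 -> r0=0xc2
body[6] xor  r4, r2, r0 -> r4=0xcd
body[7] add  r3, r4, #21 -> r3=0xe2
epilogue: pop r4=0xf1, sp=0xb7
epilogue: pop r0=0x85, sp=0xb8
r3 is caller-saved -> body value

REG = 0xe2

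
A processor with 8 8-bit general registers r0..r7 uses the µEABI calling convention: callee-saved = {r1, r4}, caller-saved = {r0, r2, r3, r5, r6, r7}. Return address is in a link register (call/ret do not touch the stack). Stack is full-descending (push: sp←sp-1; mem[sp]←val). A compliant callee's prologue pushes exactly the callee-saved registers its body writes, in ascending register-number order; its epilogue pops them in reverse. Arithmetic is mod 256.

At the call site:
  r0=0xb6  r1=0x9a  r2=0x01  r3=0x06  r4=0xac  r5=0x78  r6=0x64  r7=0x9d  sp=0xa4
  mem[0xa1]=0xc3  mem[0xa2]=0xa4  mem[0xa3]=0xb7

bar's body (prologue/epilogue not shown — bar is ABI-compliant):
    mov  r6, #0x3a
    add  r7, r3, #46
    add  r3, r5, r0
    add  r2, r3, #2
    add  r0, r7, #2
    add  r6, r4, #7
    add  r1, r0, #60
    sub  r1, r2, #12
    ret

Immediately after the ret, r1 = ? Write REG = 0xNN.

prologue: push r1 → mem[0xa3]=0x9a, sp=0xa3
body[0] mov  r6, #0x3a → r6=0x3a
body[1] add  r7, r3, #46 → r7=0x34
body[2] add  r3, r5, r0 → r3=0x2e
body[3] add  r2, r3, #2 → r2=0x30
body[4] add  r0, r7, #2 → r0=0x36
body[5] add  r6, r4, #7 → r6=0xb3
body[6] add  r1, r0, #60 → r1=0x72
body[7] sub  r1, r2, #12 → r1=0x24
epilogue: pop r1=0x9a, sp=0xa4
r1 is callee-saved → restored

REG = 0x9a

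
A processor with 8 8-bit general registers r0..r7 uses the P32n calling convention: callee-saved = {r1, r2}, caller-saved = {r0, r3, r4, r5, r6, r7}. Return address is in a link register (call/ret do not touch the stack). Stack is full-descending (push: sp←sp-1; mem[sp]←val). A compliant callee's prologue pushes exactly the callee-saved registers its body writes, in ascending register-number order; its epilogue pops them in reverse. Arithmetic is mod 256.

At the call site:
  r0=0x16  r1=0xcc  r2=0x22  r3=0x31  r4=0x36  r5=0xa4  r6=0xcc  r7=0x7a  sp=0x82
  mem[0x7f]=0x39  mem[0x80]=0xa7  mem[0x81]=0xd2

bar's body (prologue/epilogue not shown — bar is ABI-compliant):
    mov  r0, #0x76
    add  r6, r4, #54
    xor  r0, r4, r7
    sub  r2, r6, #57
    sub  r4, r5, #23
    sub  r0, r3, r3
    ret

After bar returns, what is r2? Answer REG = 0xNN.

prologue: push r2 → mem[0x81]=0x22, sp=0x81
body[0] mov  r0, #0x76 → r0=0x76
body[1] add  r6, r4, #54 → r6=0x6c
body[2] xor  r0, r4, r7 → r0=0x4c
body[3] sub  r2, r6, #57 → r2=0x33
body[4] sub  r4, r5, #23 → r4=0x8d
body[5] sub  r0, r3, r3 → r0=0x00
epilogue: pop r2=0x22, sp=0x82
r2 is callee-saved → restored

REG = 0x22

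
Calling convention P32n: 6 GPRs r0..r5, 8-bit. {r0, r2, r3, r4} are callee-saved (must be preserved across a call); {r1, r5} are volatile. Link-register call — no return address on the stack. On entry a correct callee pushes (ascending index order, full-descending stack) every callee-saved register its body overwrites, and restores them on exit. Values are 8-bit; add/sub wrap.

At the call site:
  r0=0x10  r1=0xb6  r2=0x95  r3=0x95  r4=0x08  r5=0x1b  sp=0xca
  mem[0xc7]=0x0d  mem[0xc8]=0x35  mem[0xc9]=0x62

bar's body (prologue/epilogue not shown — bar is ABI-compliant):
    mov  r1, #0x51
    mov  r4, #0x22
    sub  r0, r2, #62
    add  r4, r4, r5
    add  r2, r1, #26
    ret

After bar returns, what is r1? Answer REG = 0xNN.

REG = 0x51

prologue: push r0 → mem[0xc9]=0x10, sp=0xc9
prologue: push r2 → mem[0xc8]=0x95, sp=0xc8
prologue: push r4 → mem[0xc7]=0x08, sp=0xc7
body[0] mov  r1, #0x51 → r1=0x51
body[1] mov  r4, #0x22 → r4=0x22
body[2] sub  r0, r2, #62 → r0=0x57
body[3] add  r4, r4, r5 → r4=0x3d
body[4] add  r2, r1, #26 → r2=0x6b
epilogue: pop r4=0x08, sp=0xc8
epilogue: pop r2=0x95, sp=0xc9
epilogue: pop r0=0x10, sp=0xca
r1 is caller-saved → body value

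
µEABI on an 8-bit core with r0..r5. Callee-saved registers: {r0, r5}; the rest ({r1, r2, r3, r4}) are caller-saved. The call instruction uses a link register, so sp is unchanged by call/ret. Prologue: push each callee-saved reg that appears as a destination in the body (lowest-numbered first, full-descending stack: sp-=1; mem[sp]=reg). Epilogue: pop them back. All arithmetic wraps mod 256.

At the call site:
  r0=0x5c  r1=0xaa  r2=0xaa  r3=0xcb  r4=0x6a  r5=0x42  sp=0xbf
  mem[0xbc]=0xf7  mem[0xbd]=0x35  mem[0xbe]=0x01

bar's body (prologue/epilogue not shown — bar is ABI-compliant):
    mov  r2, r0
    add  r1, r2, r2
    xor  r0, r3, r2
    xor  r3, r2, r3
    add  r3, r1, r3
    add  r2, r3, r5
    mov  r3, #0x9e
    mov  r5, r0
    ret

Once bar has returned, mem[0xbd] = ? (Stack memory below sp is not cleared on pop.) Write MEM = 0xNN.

MEM = 0x42

prologue: push r0 → mem[0xbe]=0x5c, sp=0xbe
prologue: push r5 → mem[0xbd]=0x42, sp=0xbd
body[0] mov  r2, r0 → r2=0x5c
body[1] add  r1, r2, r2 → r1=0xb8
body[2] xor  r0, r3, r2 → r0=0x97
body[3] xor  r3, r2, r3 → r3=0x97
body[4] add  r3, r1, r3 → r3=0x4f
body[5] add  r2, r3, r5 → r2=0x91
body[6] mov  r3, #0x9e → r3=0x9e
body[7] mov  r5, r0 → r5=0x97
epilogue: pop r5=0x42, sp=0xbe
epilogue: pop r0=0x5c, sp=0xbf
prologue pushed ['r0', 'r5'] at ['0xbe', '0xbd']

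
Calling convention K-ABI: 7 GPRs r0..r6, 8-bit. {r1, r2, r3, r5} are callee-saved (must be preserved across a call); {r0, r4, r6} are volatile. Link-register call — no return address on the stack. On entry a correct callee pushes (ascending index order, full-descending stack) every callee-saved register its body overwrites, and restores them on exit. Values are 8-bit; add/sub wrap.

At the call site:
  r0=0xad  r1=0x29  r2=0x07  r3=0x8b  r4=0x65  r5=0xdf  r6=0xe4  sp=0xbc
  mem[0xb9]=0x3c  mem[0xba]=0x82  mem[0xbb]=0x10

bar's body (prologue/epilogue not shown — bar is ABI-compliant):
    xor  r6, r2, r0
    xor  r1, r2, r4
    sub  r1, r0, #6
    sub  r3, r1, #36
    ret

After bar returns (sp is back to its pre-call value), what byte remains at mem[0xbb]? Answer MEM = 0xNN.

prologue: push r1 → mem[0xbb]=0x29, sp=0xbb
prologue: push r3 → mem[0xba]=0x8b, sp=0xba
body[0] xor  r6, r2, r0 → r6=0xaa
body[1] xor  r1, r2, r4 → r1=0x62
body[2] sub  r1, r0, #6 → r1=0xa7
body[3] sub  r3, r1, #36 → r3=0x83
epilogue: pop r3=0x8b, sp=0xbb
epilogue: pop r1=0x29, sp=0xbc
prologue pushed ['r1', 'r3'] at ['0xbb', '0xba']

MEM = 0x29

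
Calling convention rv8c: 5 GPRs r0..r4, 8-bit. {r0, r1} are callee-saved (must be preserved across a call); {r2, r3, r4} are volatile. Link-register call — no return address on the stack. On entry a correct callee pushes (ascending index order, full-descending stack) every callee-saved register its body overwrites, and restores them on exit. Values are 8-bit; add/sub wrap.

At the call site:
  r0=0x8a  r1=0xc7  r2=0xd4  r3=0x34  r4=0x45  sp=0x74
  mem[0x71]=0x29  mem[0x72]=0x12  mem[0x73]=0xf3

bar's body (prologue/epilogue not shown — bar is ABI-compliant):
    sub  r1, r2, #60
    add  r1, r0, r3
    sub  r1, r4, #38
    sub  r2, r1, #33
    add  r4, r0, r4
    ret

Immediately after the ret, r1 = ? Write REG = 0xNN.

prologue: push r1 → mem[0x73]=0xc7, sp=0x73
body[0] sub  r1, r2, #60 → r1=0x98
body[1] add  r1, r0, r3 → r1=0xbe
body[2] sub  r1, r4, #38 → r1=0x1f
body[3] sub  r2, r1, #33 → r2=0xfe
body[4] add  r4, r0, r4 → r4=0xcf
epilogue: pop r1=0xc7, sp=0x74
r1 is callee-saved → restored

REG = 0xc7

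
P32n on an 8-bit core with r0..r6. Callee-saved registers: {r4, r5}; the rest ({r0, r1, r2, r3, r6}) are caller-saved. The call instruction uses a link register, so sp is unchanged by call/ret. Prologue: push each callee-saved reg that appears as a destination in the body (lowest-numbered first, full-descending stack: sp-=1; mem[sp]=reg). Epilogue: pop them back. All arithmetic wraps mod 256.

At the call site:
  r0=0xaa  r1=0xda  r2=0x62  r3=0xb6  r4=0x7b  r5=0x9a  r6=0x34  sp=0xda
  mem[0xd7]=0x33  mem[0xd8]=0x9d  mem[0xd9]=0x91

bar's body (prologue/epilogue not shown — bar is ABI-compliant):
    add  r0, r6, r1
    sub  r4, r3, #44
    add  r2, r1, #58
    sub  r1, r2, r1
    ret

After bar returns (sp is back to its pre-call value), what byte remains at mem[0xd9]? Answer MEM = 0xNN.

MEM = 0x7b

prologue: push r4 -> mem[0xd9]=0x7b, sp=0xd9
body[0] add  r0, r6, r1 -> r0=0x0e
body[1] sub  r4, r3, #44 -> r4=0x8a
body[2] add  r2, r1, #58 -> r2=0x14
body[3] sub  r1, r2, r1 -> r1=0x3a
epilogue: pop r4=0x7b, sp=0xda
prologue pushed ['r4'] at ['0xd9']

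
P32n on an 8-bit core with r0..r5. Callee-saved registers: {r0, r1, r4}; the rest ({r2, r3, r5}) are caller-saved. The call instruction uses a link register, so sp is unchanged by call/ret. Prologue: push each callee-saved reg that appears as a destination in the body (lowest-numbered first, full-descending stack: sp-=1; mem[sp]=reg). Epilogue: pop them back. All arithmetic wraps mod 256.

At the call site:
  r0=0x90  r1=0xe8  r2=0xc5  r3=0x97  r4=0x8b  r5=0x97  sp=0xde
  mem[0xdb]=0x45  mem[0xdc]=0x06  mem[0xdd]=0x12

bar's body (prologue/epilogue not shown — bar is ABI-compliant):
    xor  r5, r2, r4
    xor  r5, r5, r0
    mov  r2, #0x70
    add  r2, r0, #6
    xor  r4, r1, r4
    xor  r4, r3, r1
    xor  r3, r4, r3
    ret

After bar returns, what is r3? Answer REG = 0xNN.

REG = 0xe8

prologue: push r4 → mem[0xdd]=0x8b, sp=0xdd
body[0] xor  r5, r2, r4 → r5=0x4e
body[1] xor  r5, r5, r0 → r5=0xde
body[2] mov  r2, #0x70 → r2=0x70
body[3] add  r2, r0, #6 → r2=0x96
body[4] xor  r4, r1, r4 → r4=0x63
body[5] xor  r4, r3, r1 → r4=0x7f
body[6] xor  r3, r4, r3 → r3=0xe8
epilogue: pop r4=0x8b, sp=0xde
r3 is caller-saved → body value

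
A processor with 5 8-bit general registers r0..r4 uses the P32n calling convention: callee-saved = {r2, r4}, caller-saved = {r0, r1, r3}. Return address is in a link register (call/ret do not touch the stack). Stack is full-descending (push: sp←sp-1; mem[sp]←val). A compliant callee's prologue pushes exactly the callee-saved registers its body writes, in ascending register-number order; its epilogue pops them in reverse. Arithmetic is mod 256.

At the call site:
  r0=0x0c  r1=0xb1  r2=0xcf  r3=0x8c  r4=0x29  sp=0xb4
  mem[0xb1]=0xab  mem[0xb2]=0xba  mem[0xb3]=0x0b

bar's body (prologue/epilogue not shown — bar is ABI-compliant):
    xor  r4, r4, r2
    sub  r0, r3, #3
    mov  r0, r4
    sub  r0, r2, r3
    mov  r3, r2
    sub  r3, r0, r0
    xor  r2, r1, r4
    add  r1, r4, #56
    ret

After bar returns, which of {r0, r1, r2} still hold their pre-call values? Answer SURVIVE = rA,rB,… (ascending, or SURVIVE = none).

SURVIVE = r2

prologue: push r2 -> mem[0xb3]=0xcf, sp=0xb3
prologue: push r4 -> mem[0xb2]=0x29, sp=0xb2
body[0] xor  r4, r4, r2 -> r4=0xe6
body[1] sub  r0, r3, #3 -> r0=0x89
body[2] mov  r0, r4 -> r0=0xe6
body[3] sub  r0, r2, r3 -> r0=0x43
body[4] mov  r3, r2 -> r3=0xcf
body[5] sub  r3, r0, r0 -> r3=0x00
body[6] xor  r2, r1, r4 -> r2=0x57
body[7] add  r1, r4, #56 -> r1=0x1e
epilogue: pop r4=0x29, sp=0xb3
epilogue: pop r2=0xcf, sp=0xb4
r0: caller-saved, written=True
r1: caller-saved, written=True
r2: callee-saved, written=True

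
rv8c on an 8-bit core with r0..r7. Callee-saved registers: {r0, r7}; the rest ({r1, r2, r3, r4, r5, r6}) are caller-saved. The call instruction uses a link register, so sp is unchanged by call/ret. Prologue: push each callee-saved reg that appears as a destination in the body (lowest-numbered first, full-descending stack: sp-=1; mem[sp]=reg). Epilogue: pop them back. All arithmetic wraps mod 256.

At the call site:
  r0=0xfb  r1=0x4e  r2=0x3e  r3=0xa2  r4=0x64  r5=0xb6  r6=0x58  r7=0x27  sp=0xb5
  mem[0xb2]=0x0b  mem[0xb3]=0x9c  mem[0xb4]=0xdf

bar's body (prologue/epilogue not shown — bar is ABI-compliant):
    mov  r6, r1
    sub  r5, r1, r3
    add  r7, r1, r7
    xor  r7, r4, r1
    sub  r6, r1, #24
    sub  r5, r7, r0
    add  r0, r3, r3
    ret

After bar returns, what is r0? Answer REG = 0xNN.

REG = 0xfb

prologue: push r0 → mem[0xb4]=0xfb, sp=0xb4
prologue: push r7 → mem[0xb3]=0x27, sp=0xb3
body[0] mov  r6, r1 → r6=0x4e
body[1] sub  r5, r1, r3 → r5=0xac
body[2] add  r7, r1, r7 → r7=0x75
body[3] xor  r7, r4, r1 → r7=0x2a
body[4] sub  r6, r1, #24 → r6=0x36
body[5] sub  r5, r7, r0 → r5=0x2f
body[6] add  r0, r3, r3 → r0=0x44
epilogue: pop r7=0x27, sp=0xb4
epilogue: pop r0=0xfb, sp=0xb5
r0 is callee-saved → restored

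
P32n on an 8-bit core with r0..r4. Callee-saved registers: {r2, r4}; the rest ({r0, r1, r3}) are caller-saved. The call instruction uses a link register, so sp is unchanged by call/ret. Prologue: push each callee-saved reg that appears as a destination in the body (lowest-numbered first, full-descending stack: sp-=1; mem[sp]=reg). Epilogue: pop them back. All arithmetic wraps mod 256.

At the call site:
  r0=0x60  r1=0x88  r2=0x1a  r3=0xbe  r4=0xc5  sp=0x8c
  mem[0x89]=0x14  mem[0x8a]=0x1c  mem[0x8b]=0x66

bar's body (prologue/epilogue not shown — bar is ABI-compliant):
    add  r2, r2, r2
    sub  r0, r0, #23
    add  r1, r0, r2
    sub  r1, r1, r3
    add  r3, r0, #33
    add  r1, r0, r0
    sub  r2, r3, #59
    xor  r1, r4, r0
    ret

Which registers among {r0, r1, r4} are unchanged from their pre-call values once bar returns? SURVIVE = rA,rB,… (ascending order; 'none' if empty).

prologue: push r2 -> mem[0x8b]=0x1a, sp=0x8b
body[0] add  r2, r2, r2 -> r2=0x34
body[1] sub  r0, r0, #23 -> r0=0x49
body[2] add  r1, r0, r2 -> r1=0x7d
body[3] sub  r1, r1, r3 -> r1=0xbf
body[4] add  r3, r0, #33 -> r3=0x6a
body[5] add  r1, r0, r0 -> r1=0x92
body[6] sub  r2, r3, #59 -> r2=0x2f
body[7] xor  r1, r4, r0 -> r1=0x8c
epilogue: pop r2=0x1a, sp=0x8c
r0: caller-saved, written=True
r1: caller-saved, written=True
r4: callee-saved, written=False

SURVIVE = r4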